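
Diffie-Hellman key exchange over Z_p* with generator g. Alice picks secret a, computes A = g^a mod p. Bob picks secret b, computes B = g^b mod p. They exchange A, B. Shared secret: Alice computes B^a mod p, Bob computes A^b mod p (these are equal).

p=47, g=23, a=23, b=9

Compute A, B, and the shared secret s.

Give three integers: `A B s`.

A = 23^23 mod 47  (bits of 23 = 10111)
  bit 0 = 1: r = r^2 * 23 mod 47 = 1^2 * 23 = 1*23 = 23
  bit 1 = 0: r = r^2 mod 47 = 23^2 = 12
  bit 2 = 1: r = r^2 * 23 mod 47 = 12^2 * 23 = 3*23 = 22
  bit 3 = 1: r = r^2 * 23 mod 47 = 22^2 * 23 = 14*23 = 40
  bit 4 = 1: r = r^2 * 23 mod 47 = 40^2 * 23 = 2*23 = 46
  -> A = 46
B = 23^9 mod 47  (bits of 9 = 1001)
  bit 0 = 1: r = r^2 * 23 mod 47 = 1^2 * 23 = 1*23 = 23
  bit 1 = 0: r = r^2 mod 47 = 23^2 = 12
  bit 2 = 0: r = r^2 mod 47 = 12^2 = 3
  bit 3 = 1: r = r^2 * 23 mod 47 = 3^2 * 23 = 9*23 = 19
  -> B = 19
s = B^a = 19^23 mod 47  (bits of 23 = 10111)
  bit 0 = 1: r = r^2 * 19 mod 47 = 1^2 * 19 = 1*19 = 19
  bit 1 = 0: r = r^2 mod 47 = 19^2 = 32
  bit 2 = 1: r = r^2 * 19 mod 47 = 32^2 * 19 = 37*19 = 45
  bit 3 = 1: r = r^2 * 19 mod 47 = 45^2 * 19 = 4*19 = 29
  bit 4 = 1: r = r^2 * 19 mod 47 = 29^2 * 19 = 42*19 = 46
  -> s = B^a = 46

Answer: 46 19 46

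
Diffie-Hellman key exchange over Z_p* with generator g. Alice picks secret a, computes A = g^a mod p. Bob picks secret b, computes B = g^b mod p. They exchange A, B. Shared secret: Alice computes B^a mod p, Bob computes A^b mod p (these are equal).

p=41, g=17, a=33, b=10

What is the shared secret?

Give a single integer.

A = 17^33 mod 41  (bits of 33 = 100001)
  bit 0 = 1: r = r^2 * 17 mod 41 = 1^2 * 17 = 1*17 = 17
  bit 1 = 0: r = r^2 mod 41 = 17^2 = 2
  bit 2 = 0: r = r^2 mod 41 = 2^2 = 4
  bit 3 = 0: r = r^2 mod 41 = 4^2 = 16
  bit 4 = 0: r = r^2 mod 41 = 16^2 = 10
  bit 5 = 1: r = r^2 * 17 mod 41 = 10^2 * 17 = 18*17 = 19
  -> A = 19
B = 17^10 mod 41  (bits of 10 = 1010)
  bit 0 = 1: r = r^2 * 17 mod 41 = 1^2 * 17 = 1*17 = 17
  bit 1 = 0: r = r^2 mod 41 = 17^2 = 2
  bit 2 = 1: r = r^2 * 17 mod 41 = 2^2 * 17 = 4*17 = 27
  bit 3 = 0: r = r^2 mod 41 = 27^2 = 32
  -> B = 32
s = B^a = 32^33 mod 41  (bits of 33 = 100001)
  bit 0 = 1: r = r^2 * 32 mod 41 = 1^2 * 32 = 1*32 = 32
  bit 1 = 0: r = r^2 mod 41 = 32^2 = 40
  bit 2 = 0: r = r^2 mod 41 = 40^2 = 1
  bit 3 = 0: r = r^2 mod 41 = 1^2 = 1
  bit 4 = 0: r = r^2 mod 41 = 1^2 = 1
  bit 5 = 1: r = r^2 * 32 mod 41 = 1^2 * 32 = 1*32 = 32
  -> s = B^a = 32

Answer: 32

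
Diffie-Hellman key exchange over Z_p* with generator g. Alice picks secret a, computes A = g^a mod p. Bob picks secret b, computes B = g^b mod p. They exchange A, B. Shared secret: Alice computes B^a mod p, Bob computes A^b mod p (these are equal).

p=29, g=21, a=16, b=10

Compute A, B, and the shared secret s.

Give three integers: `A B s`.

A = 21^16 mod 29  (bits of 16 = 10000)
  bit 0 = 1: r = r^2 * 21 mod 29 = 1^2 * 21 = 1*21 = 21
  bit 1 = 0: r = r^2 mod 29 = 21^2 = 6
  bit 2 = 0: r = r^2 mod 29 = 6^2 = 7
  bit 3 = 0: r = r^2 mod 29 = 7^2 = 20
  bit 4 = 0: r = r^2 mod 29 = 20^2 = 23
  -> A = 23
B = 21^10 mod 29  (bits of 10 = 1010)
  bit 0 = 1: r = r^2 * 21 mod 29 = 1^2 * 21 = 1*21 = 21
  bit 1 = 0: r = r^2 mod 29 = 21^2 = 6
  bit 2 = 1: r = r^2 * 21 mod 29 = 6^2 * 21 = 7*21 = 2
  bit 3 = 0: r = r^2 mod 29 = 2^2 = 4
  -> B = 4
s = B^a = 4^16 mod 29  (bits of 16 = 10000)
  bit 0 = 1: r = r^2 * 4 mod 29 = 1^2 * 4 = 1*4 = 4
  bit 1 = 0: r = r^2 mod 29 = 4^2 = 16
  bit 2 = 0: r = r^2 mod 29 = 16^2 = 24
  bit 3 = 0: r = r^2 mod 29 = 24^2 = 25
  bit 4 = 0: r = r^2 mod 29 = 25^2 = 16
  -> s = B^a = 16

Answer: 23 4 16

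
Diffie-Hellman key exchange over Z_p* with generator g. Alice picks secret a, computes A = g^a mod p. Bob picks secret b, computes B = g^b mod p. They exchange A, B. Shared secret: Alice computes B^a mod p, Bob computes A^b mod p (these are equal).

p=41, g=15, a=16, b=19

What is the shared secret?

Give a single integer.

Answer: 10

Derivation:
A = 15^16 mod 41  (bits of 16 = 10000)
  bit 0 = 1: r = r^2 * 15 mod 41 = 1^2 * 15 = 1*15 = 15
  bit 1 = 0: r = r^2 mod 41 = 15^2 = 20
  bit 2 = 0: r = r^2 mod 41 = 20^2 = 31
  bit 3 = 0: r = r^2 mod 41 = 31^2 = 18
  bit 4 = 0: r = r^2 mod 41 = 18^2 = 37
  -> A = 37
B = 15^19 mod 41  (bits of 19 = 10011)
  bit 0 = 1: r = r^2 * 15 mod 41 = 1^2 * 15 = 1*15 = 15
  bit 1 = 0: r = r^2 mod 41 = 15^2 = 20
  bit 2 = 0: r = r^2 mod 41 = 20^2 = 31
  bit 3 = 1: r = r^2 * 15 mod 41 = 31^2 * 15 = 18*15 = 24
  bit 4 = 1: r = r^2 * 15 mod 41 = 24^2 * 15 = 2*15 = 30
  -> B = 30
s = B^a = 30^16 mod 41  (bits of 16 = 10000)
  bit 0 = 1: r = r^2 * 30 mod 41 = 1^2 * 30 = 1*30 = 30
  bit 1 = 0: r = r^2 mod 41 = 30^2 = 39
  bit 2 = 0: r = r^2 mod 41 = 39^2 = 4
  bit 3 = 0: r = r^2 mod 41 = 4^2 = 16
  bit 4 = 0: r = r^2 mod 41 = 16^2 = 10
  -> s = B^a = 10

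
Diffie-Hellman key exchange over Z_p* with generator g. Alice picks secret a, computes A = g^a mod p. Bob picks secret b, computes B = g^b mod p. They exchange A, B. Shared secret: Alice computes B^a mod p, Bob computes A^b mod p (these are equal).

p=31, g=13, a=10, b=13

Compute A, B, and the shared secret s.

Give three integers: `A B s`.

Answer: 5 11 5

Derivation:
A = 13^10 mod 31  (bits of 10 = 1010)
  bit 0 = 1: r = r^2 * 13 mod 31 = 1^2 * 13 = 1*13 = 13
  bit 1 = 0: r = r^2 mod 31 = 13^2 = 14
  bit 2 = 1: r = r^2 * 13 mod 31 = 14^2 * 13 = 10*13 = 6
  bit 3 = 0: r = r^2 mod 31 = 6^2 = 5
  -> A = 5
B = 13^13 mod 31  (bits of 13 = 1101)
  bit 0 = 1: r = r^2 * 13 mod 31 = 1^2 * 13 = 1*13 = 13
  bit 1 = 1: r = r^2 * 13 mod 31 = 13^2 * 13 = 14*13 = 27
  bit 2 = 0: r = r^2 mod 31 = 27^2 = 16
  bit 3 = 1: r = r^2 * 13 mod 31 = 16^2 * 13 = 8*13 = 11
  -> B = 11
s = B^a = 11^10 mod 31  (bits of 10 = 1010)
  bit 0 = 1: r = r^2 * 11 mod 31 = 1^2 * 11 = 1*11 = 11
  bit 1 = 0: r = r^2 mod 31 = 11^2 = 28
  bit 2 = 1: r = r^2 * 11 mod 31 = 28^2 * 11 = 9*11 = 6
  bit 3 = 0: r = r^2 mod 31 = 6^2 = 5
  -> s = B^a = 5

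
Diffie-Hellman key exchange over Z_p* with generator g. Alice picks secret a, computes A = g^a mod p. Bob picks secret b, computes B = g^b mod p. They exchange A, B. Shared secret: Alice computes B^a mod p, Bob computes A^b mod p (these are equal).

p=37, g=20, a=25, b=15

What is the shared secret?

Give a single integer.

A = 20^25 mod 37  (bits of 25 = 11001)
  bit 0 = 1: r = r^2 * 20 mod 37 = 1^2 * 20 = 1*20 = 20
  bit 1 = 1: r = r^2 * 20 mod 37 = 20^2 * 20 = 30*20 = 8
  bit 2 = 0: r = r^2 mod 37 = 8^2 = 27
  bit 3 = 0: r = r^2 mod 37 = 27^2 = 26
  bit 4 = 1: r = r^2 * 20 mod 37 = 26^2 * 20 = 10*20 = 15
  -> A = 15
B = 20^15 mod 37  (bits of 15 = 1111)
  bit 0 = 1: r = r^2 * 20 mod 37 = 1^2 * 20 = 1*20 = 20
  bit 1 = 1: r = r^2 * 20 mod 37 = 20^2 * 20 = 30*20 = 8
  bit 2 = 1: r = r^2 * 20 mod 37 = 8^2 * 20 = 27*20 = 22
  bit 3 = 1: r = r^2 * 20 mod 37 = 22^2 * 20 = 3*20 = 23
  -> B = 23
s = B^a = 23^25 mod 37  (bits of 25 = 11001)
  bit 0 = 1: r = r^2 * 23 mod 37 = 1^2 * 23 = 1*23 = 23
  bit 1 = 1: r = r^2 * 23 mod 37 = 23^2 * 23 = 11*23 = 31
  bit 2 = 0: r = r^2 mod 37 = 31^2 = 36
  bit 3 = 0: r = r^2 mod 37 = 36^2 = 1
  bit 4 = 1: r = r^2 * 23 mod 37 = 1^2 * 23 = 1*23 = 23
  -> s = B^a = 23

Answer: 23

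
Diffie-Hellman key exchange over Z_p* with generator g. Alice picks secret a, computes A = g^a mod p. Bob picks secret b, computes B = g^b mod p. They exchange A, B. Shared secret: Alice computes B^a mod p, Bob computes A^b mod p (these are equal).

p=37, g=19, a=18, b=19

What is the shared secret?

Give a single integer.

Answer: 36

Derivation:
A = 19^18 mod 37  (bits of 18 = 10010)
  bit 0 = 1: r = r^2 * 19 mod 37 = 1^2 * 19 = 1*19 = 19
  bit 1 = 0: r = r^2 mod 37 = 19^2 = 28
  bit 2 = 0: r = r^2 mod 37 = 28^2 = 7
  bit 3 = 1: r = r^2 * 19 mod 37 = 7^2 * 19 = 12*19 = 6
  bit 4 = 0: r = r^2 mod 37 = 6^2 = 36
  -> A = 36
B = 19^19 mod 37  (bits of 19 = 10011)
  bit 0 = 1: r = r^2 * 19 mod 37 = 1^2 * 19 = 1*19 = 19
  bit 1 = 0: r = r^2 mod 37 = 19^2 = 28
  bit 2 = 0: r = r^2 mod 37 = 28^2 = 7
  bit 3 = 1: r = r^2 * 19 mod 37 = 7^2 * 19 = 12*19 = 6
  bit 4 = 1: r = r^2 * 19 mod 37 = 6^2 * 19 = 36*19 = 18
  -> B = 18
s = B^a = 18^18 mod 37  (bits of 18 = 10010)
  bit 0 = 1: r = r^2 * 18 mod 37 = 1^2 * 18 = 1*18 = 18
  bit 1 = 0: r = r^2 mod 37 = 18^2 = 28
  bit 2 = 0: r = r^2 mod 37 = 28^2 = 7
  bit 3 = 1: r = r^2 * 18 mod 37 = 7^2 * 18 = 12*18 = 31
  bit 4 = 0: r = r^2 mod 37 = 31^2 = 36
  -> s = B^a = 36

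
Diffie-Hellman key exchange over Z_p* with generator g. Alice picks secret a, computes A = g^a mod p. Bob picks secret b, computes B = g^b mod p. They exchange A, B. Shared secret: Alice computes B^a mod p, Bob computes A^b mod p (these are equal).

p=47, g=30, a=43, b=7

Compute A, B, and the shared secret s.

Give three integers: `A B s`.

Answer: 15 44 40

Derivation:
A = 30^43 mod 47  (bits of 43 = 101011)
  bit 0 = 1: r = r^2 * 30 mod 47 = 1^2 * 30 = 1*30 = 30
  bit 1 = 0: r = r^2 mod 47 = 30^2 = 7
  bit 2 = 1: r = r^2 * 30 mod 47 = 7^2 * 30 = 2*30 = 13
  bit 3 = 0: r = r^2 mod 47 = 13^2 = 28
  bit 4 = 1: r = r^2 * 30 mod 47 = 28^2 * 30 = 32*30 = 20
  bit 5 = 1: r = r^2 * 30 mod 47 = 20^2 * 30 = 24*30 = 15
  -> A = 15
B = 30^7 mod 47  (bits of 7 = 111)
  bit 0 = 1: r = r^2 * 30 mod 47 = 1^2 * 30 = 1*30 = 30
  bit 1 = 1: r = r^2 * 30 mod 47 = 30^2 * 30 = 7*30 = 22
  bit 2 = 1: r = r^2 * 30 mod 47 = 22^2 * 30 = 14*30 = 44
  -> B = 44
s = B^a = 44^43 mod 47  (bits of 43 = 101011)
  bit 0 = 1: r = r^2 * 44 mod 47 = 1^2 * 44 = 1*44 = 44
  bit 1 = 0: r = r^2 mod 47 = 44^2 = 9
  bit 2 = 1: r = r^2 * 44 mod 47 = 9^2 * 44 = 34*44 = 39
  bit 3 = 0: r = r^2 mod 47 = 39^2 = 17
  bit 4 = 1: r = r^2 * 44 mod 47 = 17^2 * 44 = 7*44 = 26
  bit 5 = 1: r = r^2 * 44 mod 47 = 26^2 * 44 = 18*44 = 40
  -> s = B^a = 40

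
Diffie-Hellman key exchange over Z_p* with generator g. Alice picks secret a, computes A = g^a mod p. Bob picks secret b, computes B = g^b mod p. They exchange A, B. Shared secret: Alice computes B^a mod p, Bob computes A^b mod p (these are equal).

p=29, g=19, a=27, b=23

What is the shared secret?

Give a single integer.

A = 19^27 mod 29  (bits of 27 = 11011)
  bit 0 = 1: r = r^2 * 19 mod 29 = 1^2 * 19 = 1*19 = 19
  bit 1 = 1: r = r^2 * 19 mod 29 = 19^2 * 19 = 13*19 = 15
  bit 2 = 0: r = r^2 mod 29 = 15^2 = 22
  bit 3 = 1: r = r^2 * 19 mod 29 = 22^2 * 19 = 20*19 = 3
  bit 4 = 1: r = r^2 * 19 mod 29 = 3^2 * 19 = 9*19 = 26
  -> A = 26
B = 19^23 mod 29  (bits of 23 = 10111)
  bit 0 = 1: r = r^2 * 19 mod 29 = 1^2 * 19 = 1*19 = 19
  bit 1 = 0: r = r^2 mod 29 = 19^2 = 13
  bit 2 = 1: r = r^2 * 19 mod 29 = 13^2 * 19 = 24*19 = 21
  bit 3 = 1: r = r^2 * 19 mod 29 = 21^2 * 19 = 6*19 = 27
  bit 4 = 1: r = r^2 * 19 mod 29 = 27^2 * 19 = 4*19 = 18
  -> B = 18
s = B^a = 18^27 mod 29  (bits of 27 = 11011)
  bit 0 = 1: r = r^2 * 18 mod 29 = 1^2 * 18 = 1*18 = 18
  bit 1 = 1: r = r^2 * 18 mod 29 = 18^2 * 18 = 5*18 = 3
  bit 2 = 0: r = r^2 mod 29 = 3^2 = 9
  bit 3 = 1: r = r^2 * 18 mod 29 = 9^2 * 18 = 23*18 = 8
  bit 4 = 1: r = r^2 * 18 mod 29 = 8^2 * 18 = 6*18 = 21
  -> s = B^a = 21

Answer: 21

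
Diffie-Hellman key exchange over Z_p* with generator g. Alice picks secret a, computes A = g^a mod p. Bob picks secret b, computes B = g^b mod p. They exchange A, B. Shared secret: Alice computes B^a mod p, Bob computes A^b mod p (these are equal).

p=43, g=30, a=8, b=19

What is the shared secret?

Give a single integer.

A = 30^8 mod 43  (bits of 8 = 1000)
  bit 0 = 1: r = r^2 * 30 mod 43 = 1^2 * 30 = 1*30 = 30
  bit 1 = 0: r = r^2 mod 43 = 30^2 = 40
  bit 2 = 0: r = r^2 mod 43 = 40^2 = 9
  bit 3 = 0: r = r^2 mod 43 = 9^2 = 38
  -> A = 38
B = 30^19 mod 43  (bits of 19 = 10011)
  bit 0 = 1: r = r^2 * 30 mod 43 = 1^2 * 30 = 1*30 = 30
  bit 1 = 0: r = r^2 mod 43 = 30^2 = 40
  bit 2 = 0: r = r^2 mod 43 = 40^2 = 9
  bit 3 = 1: r = r^2 * 30 mod 43 = 9^2 * 30 = 38*30 = 22
  bit 4 = 1: r = r^2 * 30 mod 43 = 22^2 * 30 = 11*30 = 29
  -> B = 29
s = B^a = 29^8 mod 43  (bits of 8 = 1000)
  bit 0 = 1: r = r^2 * 29 mod 43 = 1^2 * 29 = 1*29 = 29
  bit 1 = 0: r = r^2 mod 43 = 29^2 = 24
  bit 2 = 0: r = r^2 mod 43 = 24^2 = 17
  bit 3 = 0: r = r^2 mod 43 = 17^2 = 31
  -> s = B^a = 31

Answer: 31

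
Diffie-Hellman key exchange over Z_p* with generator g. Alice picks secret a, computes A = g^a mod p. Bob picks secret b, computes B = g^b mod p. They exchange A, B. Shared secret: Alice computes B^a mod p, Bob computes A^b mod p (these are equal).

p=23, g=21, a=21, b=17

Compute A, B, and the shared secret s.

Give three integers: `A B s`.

A = 21^21 mod 23  (bits of 21 = 10101)
  bit 0 = 1: r = r^2 * 21 mod 23 = 1^2 * 21 = 1*21 = 21
  bit 1 = 0: r = r^2 mod 23 = 21^2 = 4
  bit 2 = 1: r = r^2 * 21 mod 23 = 4^2 * 21 = 16*21 = 14
  bit 3 = 0: r = r^2 mod 23 = 14^2 = 12
  bit 4 = 1: r = r^2 * 21 mod 23 = 12^2 * 21 = 6*21 = 11
  -> A = 11
B = 21^17 mod 23  (bits of 17 = 10001)
  bit 0 = 1: r = r^2 * 21 mod 23 = 1^2 * 21 = 1*21 = 21
  bit 1 = 0: r = r^2 mod 23 = 21^2 = 4
  bit 2 = 0: r = r^2 mod 23 = 4^2 = 16
  bit 3 = 0: r = r^2 mod 23 = 16^2 = 3
  bit 4 = 1: r = r^2 * 21 mod 23 = 3^2 * 21 = 9*21 = 5
  -> B = 5
s = B^a = 5^21 mod 23  (bits of 21 = 10101)
  bit 0 = 1: r = r^2 * 5 mod 23 = 1^2 * 5 = 1*5 = 5
  bit 1 = 0: r = r^2 mod 23 = 5^2 = 2
  bit 2 = 1: r = r^2 * 5 mod 23 = 2^2 * 5 = 4*5 = 20
  bit 3 = 0: r = r^2 mod 23 = 20^2 = 9
  bit 4 = 1: r = r^2 * 5 mod 23 = 9^2 * 5 = 12*5 = 14
  -> s = B^a = 14

Answer: 11 5 14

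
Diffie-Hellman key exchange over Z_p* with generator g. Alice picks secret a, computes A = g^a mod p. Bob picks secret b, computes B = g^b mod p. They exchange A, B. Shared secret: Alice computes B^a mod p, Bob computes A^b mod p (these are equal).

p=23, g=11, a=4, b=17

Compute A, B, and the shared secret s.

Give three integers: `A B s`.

A = 11^4 mod 23  (bits of 4 = 100)
  bit 0 = 1: r = r^2 * 11 mod 23 = 1^2 * 11 = 1*11 = 11
  bit 1 = 0: r = r^2 mod 23 = 11^2 = 6
  bit 2 = 0: r = r^2 mod 23 = 6^2 = 13
  -> A = 13
B = 11^17 mod 23  (bits of 17 = 10001)
  bit 0 = 1: r = r^2 * 11 mod 23 = 1^2 * 11 = 1*11 = 11
  bit 1 = 0: r = r^2 mod 23 = 11^2 = 6
  bit 2 = 0: r = r^2 mod 23 = 6^2 = 13
  bit 3 = 0: r = r^2 mod 23 = 13^2 = 8
  bit 4 = 1: r = r^2 * 11 mod 23 = 8^2 * 11 = 18*11 = 14
  -> B = 14
s = B^a = 14^4 mod 23  (bits of 4 = 100)
  bit 0 = 1: r = r^2 * 14 mod 23 = 1^2 * 14 = 1*14 = 14
  bit 1 = 0: r = r^2 mod 23 = 14^2 = 12
  bit 2 = 0: r = r^2 mod 23 = 12^2 = 6
  -> s = B^a = 6

Answer: 13 14 6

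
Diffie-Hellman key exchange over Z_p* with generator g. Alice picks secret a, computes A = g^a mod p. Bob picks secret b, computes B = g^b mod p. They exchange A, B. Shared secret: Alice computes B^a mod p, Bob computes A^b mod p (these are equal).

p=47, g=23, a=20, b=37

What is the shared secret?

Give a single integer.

Answer: 3

Derivation:
A = 23^20 mod 47  (bits of 20 = 10100)
  bit 0 = 1: r = r^2 * 23 mod 47 = 1^2 * 23 = 1*23 = 23
  bit 1 = 0: r = r^2 mod 47 = 23^2 = 12
  bit 2 = 1: r = r^2 * 23 mod 47 = 12^2 * 23 = 3*23 = 22
  bit 3 = 0: r = r^2 mod 47 = 22^2 = 14
  bit 4 = 0: r = r^2 mod 47 = 14^2 = 8
  -> A = 8
B = 23^37 mod 47  (bits of 37 = 100101)
  bit 0 = 1: r = r^2 * 23 mod 47 = 1^2 * 23 = 1*23 = 23
  bit 1 = 0: r = r^2 mod 47 = 23^2 = 12
  bit 2 = 0: r = r^2 mod 47 = 12^2 = 3
  bit 3 = 1: r = r^2 * 23 mod 47 = 3^2 * 23 = 9*23 = 19
  bit 4 = 0: r = r^2 mod 47 = 19^2 = 32
  bit 5 = 1: r = r^2 * 23 mod 47 = 32^2 * 23 = 37*23 = 5
  -> B = 5
s = B^a = 5^20 mod 47  (bits of 20 = 10100)
  bit 0 = 1: r = r^2 * 5 mod 47 = 1^2 * 5 = 1*5 = 5
  bit 1 = 0: r = r^2 mod 47 = 5^2 = 25
  bit 2 = 1: r = r^2 * 5 mod 47 = 25^2 * 5 = 14*5 = 23
  bit 3 = 0: r = r^2 mod 47 = 23^2 = 12
  bit 4 = 0: r = r^2 mod 47 = 12^2 = 3
  -> s = B^a = 3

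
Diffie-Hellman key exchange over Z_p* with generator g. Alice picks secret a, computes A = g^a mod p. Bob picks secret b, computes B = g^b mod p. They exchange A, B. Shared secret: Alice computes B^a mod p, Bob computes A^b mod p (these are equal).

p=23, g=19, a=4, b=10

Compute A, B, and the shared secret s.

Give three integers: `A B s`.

Answer: 3 6 8

Derivation:
A = 19^4 mod 23  (bits of 4 = 100)
  bit 0 = 1: r = r^2 * 19 mod 23 = 1^2 * 19 = 1*19 = 19
  bit 1 = 0: r = r^2 mod 23 = 19^2 = 16
  bit 2 = 0: r = r^2 mod 23 = 16^2 = 3
  -> A = 3
B = 19^10 mod 23  (bits of 10 = 1010)
  bit 0 = 1: r = r^2 * 19 mod 23 = 1^2 * 19 = 1*19 = 19
  bit 1 = 0: r = r^2 mod 23 = 19^2 = 16
  bit 2 = 1: r = r^2 * 19 mod 23 = 16^2 * 19 = 3*19 = 11
  bit 3 = 0: r = r^2 mod 23 = 11^2 = 6
  -> B = 6
s = B^a = 6^4 mod 23  (bits of 4 = 100)
  bit 0 = 1: r = r^2 * 6 mod 23 = 1^2 * 6 = 1*6 = 6
  bit 1 = 0: r = r^2 mod 23 = 6^2 = 13
  bit 2 = 0: r = r^2 mod 23 = 13^2 = 8
  -> s = B^a = 8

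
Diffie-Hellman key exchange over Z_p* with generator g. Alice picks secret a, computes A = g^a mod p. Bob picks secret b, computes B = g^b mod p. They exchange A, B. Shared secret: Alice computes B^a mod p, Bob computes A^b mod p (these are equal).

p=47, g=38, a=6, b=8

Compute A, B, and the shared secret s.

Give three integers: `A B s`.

Answer: 12 32 34

Derivation:
A = 38^6 mod 47  (bits of 6 = 110)
  bit 0 = 1: r = r^2 * 38 mod 47 = 1^2 * 38 = 1*38 = 38
  bit 1 = 1: r = r^2 * 38 mod 47 = 38^2 * 38 = 34*38 = 23
  bit 2 = 0: r = r^2 mod 47 = 23^2 = 12
  -> A = 12
B = 38^8 mod 47  (bits of 8 = 1000)
  bit 0 = 1: r = r^2 * 38 mod 47 = 1^2 * 38 = 1*38 = 38
  bit 1 = 0: r = r^2 mod 47 = 38^2 = 34
  bit 2 = 0: r = r^2 mod 47 = 34^2 = 28
  bit 3 = 0: r = r^2 mod 47 = 28^2 = 32
  -> B = 32
s = B^a = 32^6 mod 47  (bits of 6 = 110)
  bit 0 = 1: r = r^2 * 32 mod 47 = 1^2 * 32 = 1*32 = 32
  bit 1 = 1: r = r^2 * 32 mod 47 = 32^2 * 32 = 37*32 = 9
  bit 2 = 0: r = r^2 mod 47 = 9^2 = 34
  -> s = B^a = 34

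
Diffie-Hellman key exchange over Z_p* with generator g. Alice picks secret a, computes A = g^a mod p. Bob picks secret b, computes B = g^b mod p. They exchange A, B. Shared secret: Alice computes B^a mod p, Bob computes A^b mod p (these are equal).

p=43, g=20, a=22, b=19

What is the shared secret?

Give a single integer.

Answer: 10

Derivation:
A = 20^22 mod 43  (bits of 22 = 10110)
  bit 0 = 1: r = r^2 * 20 mod 43 = 1^2 * 20 = 1*20 = 20
  bit 1 = 0: r = r^2 mod 43 = 20^2 = 13
  bit 2 = 1: r = r^2 * 20 mod 43 = 13^2 * 20 = 40*20 = 26
  bit 3 = 1: r = r^2 * 20 mod 43 = 26^2 * 20 = 31*20 = 18
  bit 4 = 0: r = r^2 mod 43 = 18^2 = 23
  -> A = 23
B = 20^19 mod 43  (bits of 19 = 10011)
  bit 0 = 1: r = r^2 * 20 mod 43 = 1^2 * 20 = 1*20 = 20
  bit 1 = 0: r = r^2 mod 43 = 20^2 = 13
  bit 2 = 0: r = r^2 mod 43 = 13^2 = 40
  bit 3 = 1: r = r^2 * 20 mod 43 = 40^2 * 20 = 9*20 = 8
  bit 4 = 1: r = r^2 * 20 mod 43 = 8^2 * 20 = 21*20 = 33
  -> B = 33
s = B^a = 33^22 mod 43  (bits of 22 = 10110)
  bit 0 = 1: r = r^2 * 33 mod 43 = 1^2 * 33 = 1*33 = 33
  bit 1 = 0: r = r^2 mod 43 = 33^2 = 14
  bit 2 = 1: r = r^2 * 33 mod 43 = 14^2 * 33 = 24*33 = 18
  bit 3 = 1: r = r^2 * 33 mod 43 = 18^2 * 33 = 23*33 = 28
  bit 4 = 0: r = r^2 mod 43 = 28^2 = 10
  -> s = B^a = 10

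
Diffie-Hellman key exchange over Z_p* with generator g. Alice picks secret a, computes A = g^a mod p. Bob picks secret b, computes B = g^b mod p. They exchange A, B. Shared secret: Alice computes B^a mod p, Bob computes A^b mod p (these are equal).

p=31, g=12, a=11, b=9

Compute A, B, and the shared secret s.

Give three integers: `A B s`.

Answer: 21 15 15

Derivation:
A = 12^11 mod 31  (bits of 11 = 1011)
  bit 0 = 1: r = r^2 * 12 mod 31 = 1^2 * 12 = 1*12 = 12
  bit 1 = 0: r = r^2 mod 31 = 12^2 = 20
  bit 2 = 1: r = r^2 * 12 mod 31 = 20^2 * 12 = 28*12 = 26
  bit 3 = 1: r = r^2 * 12 mod 31 = 26^2 * 12 = 25*12 = 21
  -> A = 21
B = 12^9 mod 31  (bits of 9 = 1001)
  bit 0 = 1: r = r^2 * 12 mod 31 = 1^2 * 12 = 1*12 = 12
  bit 1 = 0: r = r^2 mod 31 = 12^2 = 20
  bit 2 = 0: r = r^2 mod 31 = 20^2 = 28
  bit 3 = 1: r = r^2 * 12 mod 31 = 28^2 * 12 = 9*12 = 15
  -> B = 15
s = B^a = 15^11 mod 31  (bits of 11 = 1011)
  bit 0 = 1: r = r^2 * 15 mod 31 = 1^2 * 15 = 1*15 = 15
  bit 1 = 0: r = r^2 mod 31 = 15^2 = 8
  bit 2 = 1: r = r^2 * 15 mod 31 = 8^2 * 15 = 2*15 = 30
  bit 3 = 1: r = r^2 * 15 mod 31 = 30^2 * 15 = 1*15 = 15
  -> s = B^a = 15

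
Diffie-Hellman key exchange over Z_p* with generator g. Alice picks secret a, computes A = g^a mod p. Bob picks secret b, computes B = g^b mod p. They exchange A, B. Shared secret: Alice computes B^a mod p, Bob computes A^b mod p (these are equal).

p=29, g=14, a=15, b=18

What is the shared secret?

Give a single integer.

A = 14^15 mod 29  (bits of 15 = 1111)
  bit 0 = 1: r = r^2 * 14 mod 29 = 1^2 * 14 = 1*14 = 14
  bit 1 = 1: r = r^2 * 14 mod 29 = 14^2 * 14 = 22*14 = 18
  bit 2 = 1: r = r^2 * 14 mod 29 = 18^2 * 14 = 5*14 = 12
  bit 3 = 1: r = r^2 * 14 mod 29 = 12^2 * 14 = 28*14 = 15
  -> A = 15
B = 14^18 mod 29  (bits of 18 = 10010)
  bit 0 = 1: r = r^2 * 14 mod 29 = 1^2 * 14 = 1*14 = 14
  bit 1 = 0: r = r^2 mod 29 = 14^2 = 22
  bit 2 = 0: r = r^2 mod 29 = 22^2 = 20
  bit 3 = 1: r = r^2 * 14 mod 29 = 20^2 * 14 = 23*14 = 3
  bit 4 = 0: r = r^2 mod 29 = 3^2 = 9
  -> B = 9
s = B^a = 9^15 mod 29  (bits of 15 = 1111)
  bit 0 = 1: r = r^2 * 9 mod 29 = 1^2 * 9 = 1*9 = 9
  bit 1 = 1: r = r^2 * 9 mod 29 = 9^2 * 9 = 23*9 = 4
  bit 2 = 1: r = r^2 * 9 mod 29 = 4^2 * 9 = 16*9 = 28
  bit 3 = 1: r = r^2 * 9 mod 29 = 28^2 * 9 = 1*9 = 9
  -> s = B^a = 9

Answer: 9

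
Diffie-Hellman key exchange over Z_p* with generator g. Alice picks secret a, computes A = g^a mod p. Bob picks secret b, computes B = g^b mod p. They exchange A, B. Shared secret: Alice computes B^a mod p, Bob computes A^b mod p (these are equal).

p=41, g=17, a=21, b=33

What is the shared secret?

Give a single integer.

A = 17^21 mod 41  (bits of 21 = 10101)
  bit 0 = 1: r = r^2 * 17 mod 41 = 1^2 * 17 = 1*17 = 17
  bit 1 = 0: r = r^2 mod 41 = 17^2 = 2
  bit 2 = 1: r = r^2 * 17 mod 41 = 2^2 * 17 = 4*17 = 27
  bit 3 = 0: r = r^2 mod 41 = 27^2 = 32
  bit 4 = 1: r = r^2 * 17 mod 41 = 32^2 * 17 = 40*17 = 24
  -> A = 24
B = 17^33 mod 41  (bits of 33 = 100001)
  bit 0 = 1: r = r^2 * 17 mod 41 = 1^2 * 17 = 1*17 = 17
  bit 1 = 0: r = r^2 mod 41 = 17^2 = 2
  bit 2 = 0: r = r^2 mod 41 = 2^2 = 4
  bit 3 = 0: r = r^2 mod 41 = 4^2 = 16
  bit 4 = 0: r = r^2 mod 41 = 16^2 = 10
  bit 5 = 1: r = r^2 * 17 mod 41 = 10^2 * 17 = 18*17 = 19
  -> B = 19
s = B^a = 19^21 mod 41  (bits of 21 = 10101)
  bit 0 = 1: r = r^2 * 19 mod 41 = 1^2 * 19 = 1*19 = 19
  bit 1 = 0: r = r^2 mod 41 = 19^2 = 33
  bit 2 = 1: r = r^2 * 19 mod 41 = 33^2 * 19 = 23*19 = 27
  bit 3 = 0: r = r^2 mod 41 = 27^2 = 32
  bit 4 = 1: r = r^2 * 19 mod 41 = 32^2 * 19 = 40*19 = 22
  -> s = B^a = 22

Answer: 22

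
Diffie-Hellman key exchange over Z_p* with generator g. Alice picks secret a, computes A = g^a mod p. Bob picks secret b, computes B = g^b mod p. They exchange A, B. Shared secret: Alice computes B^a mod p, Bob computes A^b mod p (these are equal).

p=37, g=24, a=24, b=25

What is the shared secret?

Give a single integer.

A = 24^24 mod 37  (bits of 24 = 11000)
  bit 0 = 1: r = r^2 * 24 mod 37 = 1^2 * 24 = 1*24 = 24
  bit 1 = 1: r = r^2 * 24 mod 37 = 24^2 * 24 = 21*24 = 23
  bit 2 = 0: r = r^2 mod 37 = 23^2 = 11
  bit 3 = 0: r = r^2 mod 37 = 11^2 = 10
  bit 4 = 0: r = r^2 mod 37 = 10^2 = 26
  -> A = 26
B = 24^25 mod 37  (bits of 25 = 11001)
  bit 0 = 1: r = r^2 * 24 mod 37 = 1^2 * 24 = 1*24 = 24
  bit 1 = 1: r = r^2 * 24 mod 37 = 24^2 * 24 = 21*24 = 23
  bit 2 = 0: r = r^2 mod 37 = 23^2 = 11
  bit 3 = 0: r = r^2 mod 37 = 11^2 = 10
  bit 4 = 1: r = r^2 * 24 mod 37 = 10^2 * 24 = 26*24 = 32
  -> B = 32
s = B^a = 32^24 mod 37  (bits of 24 = 11000)
  bit 0 = 1: r = r^2 * 32 mod 37 = 1^2 * 32 = 1*32 = 32
  bit 1 = 1: r = r^2 * 32 mod 37 = 32^2 * 32 = 25*32 = 23
  bit 2 = 0: r = r^2 mod 37 = 23^2 = 11
  bit 3 = 0: r = r^2 mod 37 = 11^2 = 10
  bit 4 = 0: r = r^2 mod 37 = 10^2 = 26
  -> s = B^a = 26

Answer: 26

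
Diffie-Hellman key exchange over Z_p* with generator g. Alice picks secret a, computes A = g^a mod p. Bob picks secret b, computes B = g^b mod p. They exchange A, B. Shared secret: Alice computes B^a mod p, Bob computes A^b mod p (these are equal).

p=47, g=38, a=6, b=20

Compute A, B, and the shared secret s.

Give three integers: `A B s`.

A = 38^6 mod 47  (bits of 6 = 110)
  bit 0 = 1: r = r^2 * 38 mod 47 = 1^2 * 38 = 1*38 = 38
  bit 1 = 1: r = r^2 * 38 mod 47 = 38^2 * 38 = 34*38 = 23
  bit 2 = 0: r = r^2 mod 47 = 23^2 = 12
  -> A = 12
B = 38^20 mod 47  (bits of 20 = 10100)
  bit 0 = 1: r = r^2 * 38 mod 47 = 1^2 * 38 = 1*38 = 38
  bit 1 = 0: r = r^2 mod 47 = 38^2 = 34
  bit 2 = 1: r = r^2 * 38 mod 47 = 34^2 * 38 = 28*38 = 30
  bit 3 = 0: r = r^2 mod 47 = 30^2 = 7
  bit 4 = 0: r = r^2 mod 47 = 7^2 = 2
  -> B = 2
s = B^a = 2^6 mod 47  (bits of 6 = 110)
  bit 0 = 1: r = r^2 * 2 mod 47 = 1^2 * 2 = 1*2 = 2
  bit 1 = 1: r = r^2 * 2 mod 47 = 2^2 * 2 = 4*2 = 8
  bit 2 = 0: r = r^2 mod 47 = 8^2 = 17
  -> s = B^a = 17

Answer: 12 2 17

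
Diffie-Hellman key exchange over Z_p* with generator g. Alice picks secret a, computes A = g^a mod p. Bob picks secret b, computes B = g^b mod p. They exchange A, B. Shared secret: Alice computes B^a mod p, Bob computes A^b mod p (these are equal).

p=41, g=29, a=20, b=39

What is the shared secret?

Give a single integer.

Answer: 40

Derivation:
A = 29^20 mod 41  (bits of 20 = 10100)
  bit 0 = 1: r = r^2 * 29 mod 41 = 1^2 * 29 = 1*29 = 29
  bit 1 = 0: r = r^2 mod 41 = 29^2 = 21
  bit 2 = 1: r = r^2 * 29 mod 41 = 21^2 * 29 = 31*29 = 38
  bit 3 = 0: r = r^2 mod 41 = 38^2 = 9
  bit 4 = 0: r = r^2 mod 41 = 9^2 = 40
  -> A = 40
B = 29^39 mod 41  (bits of 39 = 100111)
  bit 0 = 1: r = r^2 * 29 mod 41 = 1^2 * 29 = 1*29 = 29
  bit 1 = 0: r = r^2 mod 41 = 29^2 = 21
  bit 2 = 0: r = r^2 mod 41 = 21^2 = 31
  bit 3 = 1: r = r^2 * 29 mod 41 = 31^2 * 29 = 18*29 = 30
  bit 4 = 1: r = r^2 * 29 mod 41 = 30^2 * 29 = 39*29 = 24
  bit 5 = 1: r = r^2 * 29 mod 41 = 24^2 * 29 = 2*29 = 17
  -> B = 17
s = B^a = 17^20 mod 41  (bits of 20 = 10100)
  bit 0 = 1: r = r^2 * 17 mod 41 = 1^2 * 17 = 1*17 = 17
  bit 1 = 0: r = r^2 mod 41 = 17^2 = 2
  bit 2 = 1: r = r^2 * 17 mod 41 = 2^2 * 17 = 4*17 = 27
  bit 3 = 0: r = r^2 mod 41 = 27^2 = 32
  bit 4 = 0: r = r^2 mod 41 = 32^2 = 40
  -> s = B^a = 40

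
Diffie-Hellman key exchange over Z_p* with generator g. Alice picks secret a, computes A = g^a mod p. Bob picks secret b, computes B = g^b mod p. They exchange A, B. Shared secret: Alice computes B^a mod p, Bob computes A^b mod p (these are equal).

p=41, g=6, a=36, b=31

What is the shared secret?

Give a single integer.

A = 6^36 mod 41  (bits of 36 = 100100)
  bit 0 = 1: r = r^2 * 6 mod 41 = 1^2 * 6 = 1*6 = 6
  bit 1 = 0: r = r^2 mod 41 = 6^2 = 36
  bit 2 = 0: r = r^2 mod 41 = 36^2 = 25
  bit 3 = 1: r = r^2 * 6 mod 41 = 25^2 * 6 = 10*6 = 19
  bit 4 = 0: r = r^2 mod 41 = 19^2 = 33
  bit 5 = 0: r = r^2 mod 41 = 33^2 = 23
  -> A = 23
B = 6^31 mod 41  (bits of 31 = 11111)
  bit 0 = 1: r = r^2 * 6 mod 41 = 1^2 * 6 = 1*6 = 6
  bit 1 = 1: r = r^2 * 6 mod 41 = 6^2 * 6 = 36*6 = 11
  bit 2 = 1: r = r^2 * 6 mod 41 = 11^2 * 6 = 39*6 = 29
  bit 3 = 1: r = r^2 * 6 mod 41 = 29^2 * 6 = 21*6 = 3
  bit 4 = 1: r = r^2 * 6 mod 41 = 3^2 * 6 = 9*6 = 13
  -> B = 13
s = B^a = 13^36 mod 41  (bits of 36 = 100100)
  bit 0 = 1: r = r^2 * 13 mod 41 = 1^2 * 13 = 1*13 = 13
  bit 1 = 0: r = r^2 mod 41 = 13^2 = 5
  bit 2 = 0: r = r^2 mod 41 = 5^2 = 25
  bit 3 = 1: r = r^2 * 13 mod 41 = 25^2 * 13 = 10*13 = 7
  bit 4 = 0: r = r^2 mod 41 = 7^2 = 8
  bit 5 = 0: r = r^2 mod 41 = 8^2 = 23
  -> s = B^a = 23

Answer: 23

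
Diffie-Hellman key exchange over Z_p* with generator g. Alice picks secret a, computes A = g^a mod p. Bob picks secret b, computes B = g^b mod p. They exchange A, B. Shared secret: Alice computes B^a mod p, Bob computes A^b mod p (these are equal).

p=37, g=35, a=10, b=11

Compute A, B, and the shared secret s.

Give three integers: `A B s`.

Answer: 25 24 4

Derivation:
A = 35^10 mod 37  (bits of 10 = 1010)
  bit 0 = 1: r = r^2 * 35 mod 37 = 1^2 * 35 = 1*35 = 35
  bit 1 = 0: r = r^2 mod 37 = 35^2 = 4
  bit 2 = 1: r = r^2 * 35 mod 37 = 4^2 * 35 = 16*35 = 5
  bit 3 = 0: r = r^2 mod 37 = 5^2 = 25
  -> A = 25
B = 35^11 mod 37  (bits of 11 = 1011)
  bit 0 = 1: r = r^2 * 35 mod 37 = 1^2 * 35 = 1*35 = 35
  bit 1 = 0: r = r^2 mod 37 = 35^2 = 4
  bit 2 = 1: r = r^2 * 35 mod 37 = 4^2 * 35 = 16*35 = 5
  bit 3 = 1: r = r^2 * 35 mod 37 = 5^2 * 35 = 25*35 = 24
  -> B = 24
s = B^a = 24^10 mod 37  (bits of 10 = 1010)
  bit 0 = 1: r = r^2 * 24 mod 37 = 1^2 * 24 = 1*24 = 24
  bit 1 = 0: r = r^2 mod 37 = 24^2 = 21
  bit 2 = 1: r = r^2 * 24 mod 37 = 21^2 * 24 = 34*24 = 2
  bit 3 = 0: r = r^2 mod 37 = 2^2 = 4
  -> s = B^a = 4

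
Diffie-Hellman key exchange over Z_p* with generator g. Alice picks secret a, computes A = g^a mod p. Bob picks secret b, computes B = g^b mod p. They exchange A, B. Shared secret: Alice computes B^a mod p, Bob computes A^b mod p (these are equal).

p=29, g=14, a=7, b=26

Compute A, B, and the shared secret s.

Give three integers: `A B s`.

Answer: 12 4 28

Derivation:
A = 14^7 mod 29  (bits of 7 = 111)
  bit 0 = 1: r = r^2 * 14 mod 29 = 1^2 * 14 = 1*14 = 14
  bit 1 = 1: r = r^2 * 14 mod 29 = 14^2 * 14 = 22*14 = 18
  bit 2 = 1: r = r^2 * 14 mod 29 = 18^2 * 14 = 5*14 = 12
  -> A = 12
B = 14^26 mod 29  (bits of 26 = 11010)
  bit 0 = 1: r = r^2 * 14 mod 29 = 1^2 * 14 = 1*14 = 14
  bit 1 = 1: r = r^2 * 14 mod 29 = 14^2 * 14 = 22*14 = 18
  bit 2 = 0: r = r^2 mod 29 = 18^2 = 5
  bit 3 = 1: r = r^2 * 14 mod 29 = 5^2 * 14 = 25*14 = 2
  bit 4 = 0: r = r^2 mod 29 = 2^2 = 4
  -> B = 4
s = B^a = 4^7 mod 29  (bits of 7 = 111)
  bit 0 = 1: r = r^2 * 4 mod 29 = 1^2 * 4 = 1*4 = 4
  bit 1 = 1: r = r^2 * 4 mod 29 = 4^2 * 4 = 16*4 = 6
  bit 2 = 1: r = r^2 * 4 mod 29 = 6^2 * 4 = 7*4 = 28
  -> s = B^a = 28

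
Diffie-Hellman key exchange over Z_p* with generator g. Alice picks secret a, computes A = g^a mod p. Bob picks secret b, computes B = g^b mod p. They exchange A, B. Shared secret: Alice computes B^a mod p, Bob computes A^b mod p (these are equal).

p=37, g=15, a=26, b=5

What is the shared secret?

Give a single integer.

Answer: 28

Derivation:
A = 15^26 mod 37  (bits of 26 = 11010)
  bit 0 = 1: r = r^2 * 15 mod 37 = 1^2 * 15 = 1*15 = 15
  bit 1 = 1: r = r^2 * 15 mod 37 = 15^2 * 15 = 3*15 = 8
  bit 2 = 0: r = r^2 mod 37 = 8^2 = 27
  bit 3 = 1: r = r^2 * 15 mod 37 = 27^2 * 15 = 26*15 = 20
  bit 4 = 0: r = r^2 mod 37 = 20^2 = 30
  -> A = 30
B = 15^5 mod 37  (bits of 5 = 101)
  bit 0 = 1: r = r^2 * 15 mod 37 = 1^2 * 15 = 1*15 = 15
  bit 1 = 0: r = r^2 mod 37 = 15^2 = 3
  bit 2 = 1: r = r^2 * 15 mod 37 = 3^2 * 15 = 9*15 = 24
  -> B = 24
s = B^a = 24^26 mod 37  (bits of 26 = 11010)
  bit 0 = 1: r = r^2 * 24 mod 37 = 1^2 * 24 = 1*24 = 24
  bit 1 = 1: r = r^2 * 24 mod 37 = 24^2 * 24 = 21*24 = 23
  bit 2 = 0: r = r^2 mod 37 = 23^2 = 11
  bit 3 = 1: r = r^2 * 24 mod 37 = 11^2 * 24 = 10*24 = 18
  bit 4 = 0: r = r^2 mod 37 = 18^2 = 28
  -> s = B^a = 28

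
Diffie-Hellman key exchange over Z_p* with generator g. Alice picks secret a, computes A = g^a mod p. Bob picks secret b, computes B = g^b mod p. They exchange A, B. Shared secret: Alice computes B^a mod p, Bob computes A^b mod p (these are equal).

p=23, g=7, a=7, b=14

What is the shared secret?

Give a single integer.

A = 7^7 mod 23  (bits of 7 = 111)
  bit 0 = 1: r = r^2 * 7 mod 23 = 1^2 * 7 = 1*7 = 7
  bit 1 = 1: r = r^2 * 7 mod 23 = 7^2 * 7 = 3*7 = 21
  bit 2 = 1: r = r^2 * 7 mod 23 = 21^2 * 7 = 4*7 = 5
  -> A = 5
B = 7^14 mod 23  (bits of 14 = 1110)
  bit 0 = 1: r = r^2 * 7 mod 23 = 1^2 * 7 = 1*7 = 7
  bit 1 = 1: r = r^2 * 7 mod 23 = 7^2 * 7 = 3*7 = 21
  bit 2 = 1: r = r^2 * 7 mod 23 = 21^2 * 7 = 4*7 = 5
  bit 3 = 0: r = r^2 mod 23 = 5^2 = 2
  -> B = 2
s = B^a = 2^7 mod 23  (bits of 7 = 111)
  bit 0 = 1: r = r^2 * 2 mod 23 = 1^2 * 2 = 1*2 = 2
  bit 1 = 1: r = r^2 * 2 mod 23 = 2^2 * 2 = 4*2 = 8
  bit 2 = 1: r = r^2 * 2 mod 23 = 8^2 * 2 = 18*2 = 13
  -> s = B^a = 13

Answer: 13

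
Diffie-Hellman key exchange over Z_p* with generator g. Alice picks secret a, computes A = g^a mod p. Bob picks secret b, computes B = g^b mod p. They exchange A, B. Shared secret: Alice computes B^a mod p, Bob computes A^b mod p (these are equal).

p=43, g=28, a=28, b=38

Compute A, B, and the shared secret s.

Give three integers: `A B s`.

A = 28^28 mod 43  (bits of 28 = 11100)
  bit 0 = 1: r = r^2 * 28 mod 43 = 1^2 * 28 = 1*28 = 28
  bit 1 = 1: r = r^2 * 28 mod 43 = 28^2 * 28 = 10*28 = 22
  bit 2 = 1: r = r^2 * 28 mod 43 = 22^2 * 28 = 11*28 = 7
  bit 3 = 0: r = r^2 mod 43 = 7^2 = 6
  bit 4 = 0: r = r^2 mod 43 = 6^2 = 36
  -> A = 36
B = 28^38 mod 43  (bits of 38 = 100110)
  bit 0 = 1: r = r^2 * 28 mod 43 = 1^2 * 28 = 1*28 = 28
  bit 1 = 0: r = r^2 mod 43 = 28^2 = 10
  bit 2 = 0: r = r^2 mod 43 = 10^2 = 14
  bit 3 = 1: r = r^2 * 28 mod 43 = 14^2 * 28 = 24*28 = 27
  bit 4 = 1: r = r^2 * 28 mod 43 = 27^2 * 28 = 41*28 = 30
  bit 5 = 0: r = r^2 mod 43 = 30^2 = 40
  -> B = 40
s = B^a = 40^28 mod 43  (bits of 28 = 11100)
  bit 0 = 1: r = r^2 * 40 mod 43 = 1^2 * 40 = 1*40 = 40
  bit 1 = 1: r = r^2 * 40 mod 43 = 40^2 * 40 = 9*40 = 16
  bit 2 = 1: r = r^2 * 40 mod 43 = 16^2 * 40 = 41*40 = 6
  bit 3 = 0: r = r^2 mod 43 = 6^2 = 36
  bit 4 = 0: r = r^2 mod 43 = 36^2 = 6
  -> s = B^a = 6

Answer: 36 40 6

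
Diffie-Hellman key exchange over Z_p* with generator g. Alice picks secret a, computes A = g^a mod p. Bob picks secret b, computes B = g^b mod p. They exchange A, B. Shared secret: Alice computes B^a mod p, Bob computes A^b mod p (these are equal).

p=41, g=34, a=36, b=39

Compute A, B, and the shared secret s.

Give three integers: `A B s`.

Answer: 25 35 23

Derivation:
A = 34^36 mod 41  (bits of 36 = 100100)
  bit 0 = 1: r = r^2 * 34 mod 41 = 1^2 * 34 = 1*34 = 34
  bit 1 = 0: r = r^2 mod 41 = 34^2 = 8
  bit 2 = 0: r = r^2 mod 41 = 8^2 = 23
  bit 3 = 1: r = r^2 * 34 mod 41 = 23^2 * 34 = 37*34 = 28
  bit 4 = 0: r = r^2 mod 41 = 28^2 = 5
  bit 5 = 0: r = r^2 mod 41 = 5^2 = 25
  -> A = 25
B = 34^39 mod 41  (bits of 39 = 100111)
  bit 0 = 1: r = r^2 * 34 mod 41 = 1^2 * 34 = 1*34 = 34
  bit 1 = 0: r = r^2 mod 41 = 34^2 = 8
  bit 2 = 0: r = r^2 mod 41 = 8^2 = 23
  bit 3 = 1: r = r^2 * 34 mod 41 = 23^2 * 34 = 37*34 = 28
  bit 4 = 1: r = r^2 * 34 mod 41 = 28^2 * 34 = 5*34 = 6
  bit 5 = 1: r = r^2 * 34 mod 41 = 6^2 * 34 = 36*34 = 35
  -> B = 35
s = B^a = 35^36 mod 41  (bits of 36 = 100100)
  bit 0 = 1: r = r^2 * 35 mod 41 = 1^2 * 35 = 1*35 = 35
  bit 1 = 0: r = r^2 mod 41 = 35^2 = 36
  bit 2 = 0: r = r^2 mod 41 = 36^2 = 25
  bit 3 = 1: r = r^2 * 35 mod 41 = 25^2 * 35 = 10*35 = 22
  bit 4 = 0: r = r^2 mod 41 = 22^2 = 33
  bit 5 = 0: r = r^2 mod 41 = 33^2 = 23
  -> s = B^a = 23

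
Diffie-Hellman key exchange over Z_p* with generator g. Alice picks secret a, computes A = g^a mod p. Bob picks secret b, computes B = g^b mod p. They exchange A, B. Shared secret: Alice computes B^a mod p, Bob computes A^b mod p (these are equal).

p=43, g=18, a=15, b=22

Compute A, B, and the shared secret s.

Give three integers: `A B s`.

Answer: 22 25 21

Derivation:
A = 18^15 mod 43  (bits of 15 = 1111)
  bit 0 = 1: r = r^2 * 18 mod 43 = 1^2 * 18 = 1*18 = 18
  bit 1 = 1: r = r^2 * 18 mod 43 = 18^2 * 18 = 23*18 = 27
  bit 2 = 1: r = r^2 * 18 mod 43 = 27^2 * 18 = 41*18 = 7
  bit 3 = 1: r = r^2 * 18 mod 43 = 7^2 * 18 = 6*18 = 22
  -> A = 22
B = 18^22 mod 43  (bits of 22 = 10110)
  bit 0 = 1: r = r^2 * 18 mod 43 = 1^2 * 18 = 1*18 = 18
  bit 1 = 0: r = r^2 mod 43 = 18^2 = 23
  bit 2 = 1: r = r^2 * 18 mod 43 = 23^2 * 18 = 13*18 = 19
  bit 3 = 1: r = r^2 * 18 mod 43 = 19^2 * 18 = 17*18 = 5
  bit 4 = 0: r = r^2 mod 43 = 5^2 = 25
  -> B = 25
s = B^a = 25^15 mod 43  (bits of 15 = 1111)
  bit 0 = 1: r = r^2 * 25 mod 43 = 1^2 * 25 = 1*25 = 25
  bit 1 = 1: r = r^2 * 25 mod 43 = 25^2 * 25 = 23*25 = 16
  bit 2 = 1: r = r^2 * 25 mod 43 = 16^2 * 25 = 41*25 = 36
  bit 3 = 1: r = r^2 * 25 mod 43 = 36^2 * 25 = 6*25 = 21
  -> s = B^a = 21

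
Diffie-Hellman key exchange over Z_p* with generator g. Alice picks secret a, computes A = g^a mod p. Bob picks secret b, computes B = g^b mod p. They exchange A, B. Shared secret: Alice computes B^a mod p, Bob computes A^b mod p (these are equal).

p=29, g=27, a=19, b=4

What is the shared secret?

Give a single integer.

Answer: 23

Derivation:
A = 27^19 mod 29  (bits of 19 = 10011)
  bit 0 = 1: r = r^2 * 27 mod 29 = 1^2 * 27 = 1*27 = 27
  bit 1 = 0: r = r^2 mod 29 = 27^2 = 4
  bit 2 = 0: r = r^2 mod 29 = 4^2 = 16
  bit 3 = 1: r = r^2 * 27 mod 29 = 16^2 * 27 = 24*27 = 10
  bit 4 = 1: r = r^2 * 27 mod 29 = 10^2 * 27 = 13*27 = 3
  -> A = 3
B = 27^4 mod 29  (bits of 4 = 100)
  bit 0 = 1: r = r^2 * 27 mod 29 = 1^2 * 27 = 1*27 = 27
  bit 1 = 0: r = r^2 mod 29 = 27^2 = 4
  bit 2 = 0: r = r^2 mod 29 = 4^2 = 16
  -> B = 16
s = B^a = 16^19 mod 29  (bits of 19 = 10011)
  bit 0 = 1: r = r^2 * 16 mod 29 = 1^2 * 16 = 1*16 = 16
  bit 1 = 0: r = r^2 mod 29 = 16^2 = 24
  bit 2 = 0: r = r^2 mod 29 = 24^2 = 25
  bit 3 = 1: r = r^2 * 16 mod 29 = 25^2 * 16 = 16*16 = 24
  bit 4 = 1: r = r^2 * 16 mod 29 = 24^2 * 16 = 25*16 = 23
  -> s = B^a = 23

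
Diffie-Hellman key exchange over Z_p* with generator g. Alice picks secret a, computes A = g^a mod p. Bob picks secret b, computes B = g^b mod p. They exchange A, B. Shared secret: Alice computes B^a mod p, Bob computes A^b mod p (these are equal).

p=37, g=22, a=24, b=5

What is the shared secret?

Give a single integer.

Answer: 26

Derivation:
A = 22^24 mod 37  (bits of 24 = 11000)
  bit 0 = 1: r = r^2 * 22 mod 37 = 1^2 * 22 = 1*22 = 22
  bit 1 = 1: r = r^2 * 22 mod 37 = 22^2 * 22 = 3*22 = 29
  bit 2 = 0: r = r^2 mod 37 = 29^2 = 27
  bit 3 = 0: r = r^2 mod 37 = 27^2 = 26
  bit 4 = 0: r = r^2 mod 37 = 26^2 = 10
  -> A = 10
B = 22^5 mod 37  (bits of 5 = 101)
  bit 0 = 1: r = r^2 * 22 mod 37 = 1^2 * 22 = 1*22 = 22
  bit 1 = 0: r = r^2 mod 37 = 22^2 = 3
  bit 2 = 1: r = r^2 * 22 mod 37 = 3^2 * 22 = 9*22 = 13
  -> B = 13
s = B^a = 13^24 mod 37  (bits of 24 = 11000)
  bit 0 = 1: r = r^2 * 13 mod 37 = 1^2 * 13 = 1*13 = 13
  bit 1 = 1: r = r^2 * 13 mod 37 = 13^2 * 13 = 21*13 = 14
  bit 2 = 0: r = r^2 mod 37 = 14^2 = 11
  bit 3 = 0: r = r^2 mod 37 = 11^2 = 10
  bit 4 = 0: r = r^2 mod 37 = 10^2 = 26
  -> s = B^a = 26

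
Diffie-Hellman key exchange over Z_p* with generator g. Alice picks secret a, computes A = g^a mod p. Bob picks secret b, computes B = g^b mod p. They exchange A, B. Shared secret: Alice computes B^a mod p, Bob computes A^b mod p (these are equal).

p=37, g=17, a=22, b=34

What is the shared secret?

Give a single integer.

Answer: 9

Derivation:
A = 17^22 mod 37  (bits of 22 = 10110)
  bit 0 = 1: r = r^2 * 17 mod 37 = 1^2 * 17 = 1*17 = 17
  bit 1 = 0: r = r^2 mod 37 = 17^2 = 30
  bit 2 = 1: r = r^2 * 17 mod 37 = 30^2 * 17 = 12*17 = 19
  bit 3 = 1: r = r^2 * 17 mod 37 = 19^2 * 17 = 28*17 = 32
  bit 4 = 0: r = r^2 mod 37 = 32^2 = 25
  -> A = 25
B = 17^34 mod 37  (bits of 34 = 100010)
  bit 0 = 1: r = r^2 * 17 mod 37 = 1^2 * 17 = 1*17 = 17
  bit 1 = 0: r = r^2 mod 37 = 17^2 = 30
  bit 2 = 0: r = r^2 mod 37 = 30^2 = 12
  bit 3 = 0: r = r^2 mod 37 = 12^2 = 33
  bit 4 = 1: r = r^2 * 17 mod 37 = 33^2 * 17 = 16*17 = 13
  bit 5 = 0: r = r^2 mod 37 = 13^2 = 21
  -> B = 21
s = B^a = 21^22 mod 37  (bits of 22 = 10110)
  bit 0 = 1: r = r^2 * 21 mod 37 = 1^2 * 21 = 1*21 = 21
  bit 1 = 0: r = r^2 mod 37 = 21^2 = 34
  bit 2 = 1: r = r^2 * 21 mod 37 = 34^2 * 21 = 9*21 = 4
  bit 3 = 1: r = r^2 * 21 mod 37 = 4^2 * 21 = 16*21 = 3
  bit 4 = 0: r = r^2 mod 37 = 3^2 = 9
  -> s = B^a = 9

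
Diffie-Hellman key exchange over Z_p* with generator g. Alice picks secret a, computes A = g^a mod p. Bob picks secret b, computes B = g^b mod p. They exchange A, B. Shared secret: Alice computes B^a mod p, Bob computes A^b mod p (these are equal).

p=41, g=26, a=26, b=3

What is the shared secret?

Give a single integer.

A = 26^26 mod 41  (bits of 26 = 11010)
  bit 0 = 1: r = r^2 * 26 mod 41 = 1^2 * 26 = 1*26 = 26
  bit 1 = 1: r = r^2 * 26 mod 41 = 26^2 * 26 = 20*26 = 28
  bit 2 = 0: r = r^2 mod 41 = 28^2 = 5
  bit 3 = 1: r = r^2 * 26 mod 41 = 5^2 * 26 = 25*26 = 35
  bit 4 = 0: r = r^2 mod 41 = 35^2 = 36
  -> A = 36
B = 26^3 mod 41  (bits of 3 = 11)
  bit 0 = 1: r = r^2 * 26 mod 41 = 1^2 * 26 = 1*26 = 26
  bit 1 = 1: r = r^2 * 26 mod 41 = 26^2 * 26 = 20*26 = 28
  -> B = 28
s = B^a = 28^26 mod 41  (bits of 26 = 11010)
  bit 0 = 1: r = r^2 * 28 mod 41 = 1^2 * 28 = 1*28 = 28
  bit 1 = 1: r = r^2 * 28 mod 41 = 28^2 * 28 = 5*28 = 17
  bit 2 = 0: r = r^2 mod 41 = 17^2 = 2
  bit 3 = 1: r = r^2 * 28 mod 41 = 2^2 * 28 = 4*28 = 30
  bit 4 = 0: r = r^2 mod 41 = 30^2 = 39
  -> s = B^a = 39

Answer: 39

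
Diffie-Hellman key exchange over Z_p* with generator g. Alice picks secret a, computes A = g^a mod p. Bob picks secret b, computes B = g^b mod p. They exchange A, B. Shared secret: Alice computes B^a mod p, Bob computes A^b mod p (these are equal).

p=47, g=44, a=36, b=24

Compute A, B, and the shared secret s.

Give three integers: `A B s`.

Answer: 36 3 36

Derivation:
A = 44^36 mod 47  (bits of 36 = 100100)
  bit 0 = 1: r = r^2 * 44 mod 47 = 1^2 * 44 = 1*44 = 44
  bit 1 = 0: r = r^2 mod 47 = 44^2 = 9
  bit 2 = 0: r = r^2 mod 47 = 9^2 = 34
  bit 3 = 1: r = r^2 * 44 mod 47 = 34^2 * 44 = 28*44 = 10
  bit 4 = 0: r = r^2 mod 47 = 10^2 = 6
  bit 5 = 0: r = r^2 mod 47 = 6^2 = 36
  -> A = 36
B = 44^24 mod 47  (bits of 24 = 11000)
  bit 0 = 1: r = r^2 * 44 mod 47 = 1^2 * 44 = 1*44 = 44
  bit 1 = 1: r = r^2 * 44 mod 47 = 44^2 * 44 = 9*44 = 20
  bit 2 = 0: r = r^2 mod 47 = 20^2 = 24
  bit 3 = 0: r = r^2 mod 47 = 24^2 = 12
  bit 4 = 0: r = r^2 mod 47 = 12^2 = 3
  -> B = 3
s = B^a = 3^36 mod 47  (bits of 36 = 100100)
  bit 0 = 1: r = r^2 * 3 mod 47 = 1^2 * 3 = 1*3 = 3
  bit 1 = 0: r = r^2 mod 47 = 3^2 = 9
  bit 2 = 0: r = r^2 mod 47 = 9^2 = 34
  bit 3 = 1: r = r^2 * 3 mod 47 = 34^2 * 3 = 28*3 = 37
  bit 4 = 0: r = r^2 mod 47 = 37^2 = 6
  bit 5 = 0: r = r^2 mod 47 = 6^2 = 36
  -> s = B^a = 36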